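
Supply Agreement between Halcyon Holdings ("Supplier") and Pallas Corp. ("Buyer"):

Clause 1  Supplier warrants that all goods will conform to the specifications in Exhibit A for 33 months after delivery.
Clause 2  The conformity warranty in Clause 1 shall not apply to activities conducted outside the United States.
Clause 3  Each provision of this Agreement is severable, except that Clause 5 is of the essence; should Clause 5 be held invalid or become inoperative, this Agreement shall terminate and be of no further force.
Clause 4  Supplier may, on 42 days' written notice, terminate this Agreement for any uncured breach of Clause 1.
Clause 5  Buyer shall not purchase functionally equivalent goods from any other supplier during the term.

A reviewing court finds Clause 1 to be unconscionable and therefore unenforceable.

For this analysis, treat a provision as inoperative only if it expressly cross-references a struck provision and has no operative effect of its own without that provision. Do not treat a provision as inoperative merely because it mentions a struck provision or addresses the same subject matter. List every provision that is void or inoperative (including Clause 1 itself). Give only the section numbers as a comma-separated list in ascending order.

Clause 1 is struck. Clause 2 does nothing except set the carve-out from the conformity warranty by reference to Clause 1; with Clause 1 gone it has no independent effect and is inoperative. Clause 4 operates only by reference to Clause 1, so it falls with Clause 1. Clause 3 makes Clause 5 an essential term, but Clause 5 is unaffected, so the severability proviso in Clause 3 preserves the remaining provisions. Clause 3 and Clause 5 remain in effect.

1, 2, 4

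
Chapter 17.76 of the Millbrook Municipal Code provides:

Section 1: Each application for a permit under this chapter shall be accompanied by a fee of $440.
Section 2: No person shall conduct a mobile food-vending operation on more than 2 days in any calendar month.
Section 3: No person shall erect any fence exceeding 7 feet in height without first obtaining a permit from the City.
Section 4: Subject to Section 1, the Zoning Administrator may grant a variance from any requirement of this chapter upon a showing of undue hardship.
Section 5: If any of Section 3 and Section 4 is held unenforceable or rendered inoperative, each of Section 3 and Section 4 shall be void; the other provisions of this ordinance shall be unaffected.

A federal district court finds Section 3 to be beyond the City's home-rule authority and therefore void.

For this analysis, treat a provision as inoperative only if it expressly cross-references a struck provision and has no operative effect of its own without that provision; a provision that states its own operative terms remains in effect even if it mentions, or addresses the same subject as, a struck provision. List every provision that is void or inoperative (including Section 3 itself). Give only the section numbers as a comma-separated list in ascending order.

Section 3 is struck. Nothing else in the ordinance is defined by reference to Section 3. Section 5 declares Section 3 and Section 4 mutually dependent; since one of them has fallen, all of them are of no effect. That brings down Section 4 as well. The remainder continues in force under Section 5. Section 1, Section 2, and Section 5 remain in effect.

3, 4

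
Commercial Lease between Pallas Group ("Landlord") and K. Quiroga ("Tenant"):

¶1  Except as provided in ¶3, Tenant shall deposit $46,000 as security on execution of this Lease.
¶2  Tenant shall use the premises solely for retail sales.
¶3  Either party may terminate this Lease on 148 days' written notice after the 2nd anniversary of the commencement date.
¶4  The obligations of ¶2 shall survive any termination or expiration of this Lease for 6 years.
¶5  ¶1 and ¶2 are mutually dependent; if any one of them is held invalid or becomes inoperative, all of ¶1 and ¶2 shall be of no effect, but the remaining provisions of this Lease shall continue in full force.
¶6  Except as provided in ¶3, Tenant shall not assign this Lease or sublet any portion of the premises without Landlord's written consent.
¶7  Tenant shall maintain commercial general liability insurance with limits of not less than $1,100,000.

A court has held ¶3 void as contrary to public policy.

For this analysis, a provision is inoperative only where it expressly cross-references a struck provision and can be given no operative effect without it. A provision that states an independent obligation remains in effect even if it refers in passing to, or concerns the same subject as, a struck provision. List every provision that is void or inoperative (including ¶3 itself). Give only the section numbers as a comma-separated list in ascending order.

¶3 is struck. ¶6 mentions ¶3 but its own obligation stands independently of ¶3, so ¶6 is not affected. Although ¶1 refers to ¶3, its operative terms do not depend on ¶3, so it remains in effect. Nothing else in the Lease is defined by reference to ¶3. ¶5 ties ¶1 and ¶2 together, but none of those is affected here; the remaining provisions continue in force under ¶5. ¶1, ¶2, ¶4, ¶5, ¶6, and ¶7 remain in effect.

3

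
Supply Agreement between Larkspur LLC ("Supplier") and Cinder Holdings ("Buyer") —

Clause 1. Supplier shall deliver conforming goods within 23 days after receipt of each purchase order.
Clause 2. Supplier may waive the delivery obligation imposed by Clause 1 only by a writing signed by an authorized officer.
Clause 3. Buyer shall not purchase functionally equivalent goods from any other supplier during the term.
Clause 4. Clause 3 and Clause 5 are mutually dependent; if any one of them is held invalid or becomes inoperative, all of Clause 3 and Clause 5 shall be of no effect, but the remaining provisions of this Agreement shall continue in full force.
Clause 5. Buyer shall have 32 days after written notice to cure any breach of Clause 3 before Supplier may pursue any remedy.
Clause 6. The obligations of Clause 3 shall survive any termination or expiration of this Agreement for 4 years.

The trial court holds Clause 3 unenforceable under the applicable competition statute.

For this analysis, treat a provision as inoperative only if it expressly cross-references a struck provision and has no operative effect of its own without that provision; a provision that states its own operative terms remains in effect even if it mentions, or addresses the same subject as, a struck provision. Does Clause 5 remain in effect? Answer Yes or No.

No

Clause 3 is struck. The only function of Clause 5 is the cure period for breach of Clause 3, so it cannot stand once Clause 3 is removed. Clause 6 merely fixes the survival period for Clause 3; with Clause 3 gone it has nothing to operate on and falls away. Clause 4 declares Clause 3 and Clause 5 mutually dependent; since one of them has fallen, all of them are of no effect. The remainder continues in force under Clause 4. The provisions still in force are Clause 1, Clause 2, and Clause 4. Clause 5 is among the inoperative provisions, so the answer is no.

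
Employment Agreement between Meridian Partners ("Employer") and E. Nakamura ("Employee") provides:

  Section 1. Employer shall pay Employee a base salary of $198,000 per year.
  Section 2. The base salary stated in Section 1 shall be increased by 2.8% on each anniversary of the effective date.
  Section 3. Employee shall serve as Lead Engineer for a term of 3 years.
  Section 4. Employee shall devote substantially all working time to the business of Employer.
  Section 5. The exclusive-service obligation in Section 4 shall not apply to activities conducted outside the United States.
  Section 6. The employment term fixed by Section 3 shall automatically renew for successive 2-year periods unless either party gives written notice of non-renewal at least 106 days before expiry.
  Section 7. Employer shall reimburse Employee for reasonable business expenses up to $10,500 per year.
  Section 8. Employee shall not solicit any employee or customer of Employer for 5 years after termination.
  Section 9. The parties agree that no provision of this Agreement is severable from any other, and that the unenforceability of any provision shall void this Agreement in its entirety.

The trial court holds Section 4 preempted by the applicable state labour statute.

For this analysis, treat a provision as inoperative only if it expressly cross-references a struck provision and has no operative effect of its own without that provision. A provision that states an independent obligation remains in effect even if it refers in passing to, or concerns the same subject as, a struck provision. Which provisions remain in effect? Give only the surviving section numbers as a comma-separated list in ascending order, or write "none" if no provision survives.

Section 4 is struck. The whole of Section 5 is the carve-out from the exclusive-service obligation, defined by reference to Section 4, so Section 5 cannot stand once Section 4 is removed. Section 9 provides that the Agreement is not severable, so the invalidity of any one provision voids the entire Agreement. No provision of the Agreement survives.

none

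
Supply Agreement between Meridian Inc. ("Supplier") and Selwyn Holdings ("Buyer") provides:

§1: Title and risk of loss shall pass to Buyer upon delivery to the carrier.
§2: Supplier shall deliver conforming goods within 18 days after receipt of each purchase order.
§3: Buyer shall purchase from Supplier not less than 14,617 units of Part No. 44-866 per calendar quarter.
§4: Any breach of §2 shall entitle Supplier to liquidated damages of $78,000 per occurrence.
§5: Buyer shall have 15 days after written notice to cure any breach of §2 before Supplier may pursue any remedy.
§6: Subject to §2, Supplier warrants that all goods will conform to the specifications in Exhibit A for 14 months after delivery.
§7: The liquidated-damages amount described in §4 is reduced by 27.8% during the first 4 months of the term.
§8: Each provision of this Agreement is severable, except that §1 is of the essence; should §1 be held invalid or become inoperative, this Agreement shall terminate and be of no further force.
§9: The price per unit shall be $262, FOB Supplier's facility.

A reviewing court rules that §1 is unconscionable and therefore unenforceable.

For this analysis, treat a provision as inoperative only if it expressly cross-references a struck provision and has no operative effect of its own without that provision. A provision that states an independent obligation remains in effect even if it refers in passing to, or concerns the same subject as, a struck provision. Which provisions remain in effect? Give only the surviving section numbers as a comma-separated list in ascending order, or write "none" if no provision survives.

§1 is struck. Nothing else in the Agreement is defined by reference to §1. §8 makes §1 an essential term, and §1 is the provision held invalid; under §8, the entire Agreement is therefore void. No provision of the Agreement survives.

none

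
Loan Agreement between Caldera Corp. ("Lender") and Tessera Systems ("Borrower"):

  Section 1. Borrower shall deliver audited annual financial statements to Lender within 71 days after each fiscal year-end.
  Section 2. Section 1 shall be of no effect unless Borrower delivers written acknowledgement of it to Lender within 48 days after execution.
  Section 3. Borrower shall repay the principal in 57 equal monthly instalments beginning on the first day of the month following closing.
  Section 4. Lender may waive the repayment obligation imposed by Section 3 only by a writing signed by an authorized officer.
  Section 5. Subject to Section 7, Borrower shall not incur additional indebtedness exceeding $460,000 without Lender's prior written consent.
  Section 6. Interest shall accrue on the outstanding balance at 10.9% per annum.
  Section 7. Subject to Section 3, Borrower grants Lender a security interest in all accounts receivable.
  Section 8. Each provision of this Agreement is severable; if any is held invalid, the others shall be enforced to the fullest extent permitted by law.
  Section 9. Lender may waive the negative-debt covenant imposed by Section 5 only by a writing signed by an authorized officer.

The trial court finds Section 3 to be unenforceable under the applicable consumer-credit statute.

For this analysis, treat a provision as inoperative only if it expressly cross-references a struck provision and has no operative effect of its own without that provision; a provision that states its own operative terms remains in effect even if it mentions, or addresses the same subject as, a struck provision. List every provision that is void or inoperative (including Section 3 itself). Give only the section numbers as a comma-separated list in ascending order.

3, 4

Section 3 is struck. Section 4 merely fixes the waiver condition for Section 3; with Section 3 gone it has nothing to operate on and falls away. Although Section 7 refers to Section 3, its operative terms do not depend on Section 3, so it remains in effect. Section 8 is a severability clause and preserves every provision that can still be given independent effect. Section 1, Section 2, Section 5, Section 6, Section 7, Section 8, and Section 9 remain in effect.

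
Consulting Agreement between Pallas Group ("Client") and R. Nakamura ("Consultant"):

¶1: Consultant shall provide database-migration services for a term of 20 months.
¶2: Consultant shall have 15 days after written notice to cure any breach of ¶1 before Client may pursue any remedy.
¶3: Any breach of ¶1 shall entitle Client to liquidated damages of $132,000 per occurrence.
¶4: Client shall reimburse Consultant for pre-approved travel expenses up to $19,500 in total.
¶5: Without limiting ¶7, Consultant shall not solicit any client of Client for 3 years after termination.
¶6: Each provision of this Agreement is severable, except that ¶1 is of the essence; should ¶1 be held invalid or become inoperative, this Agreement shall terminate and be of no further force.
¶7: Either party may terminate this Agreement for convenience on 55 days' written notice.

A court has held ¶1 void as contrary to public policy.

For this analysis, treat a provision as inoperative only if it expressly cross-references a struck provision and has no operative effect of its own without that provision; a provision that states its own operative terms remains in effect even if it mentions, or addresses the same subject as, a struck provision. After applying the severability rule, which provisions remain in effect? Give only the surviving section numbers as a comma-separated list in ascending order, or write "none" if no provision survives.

none

¶1 is struck. The only function of ¶2 is the cure period for breach of ¶1, so it cannot stand once ¶1 is removed. ¶3 has no operative effect of its own apart from ¶1 and is therefore inoperative. ¶6 makes ¶1 an essential term, and ¶1 is the provision held invalid; under ¶6, the entire Agreement is therefore void. No provision of the Agreement survives.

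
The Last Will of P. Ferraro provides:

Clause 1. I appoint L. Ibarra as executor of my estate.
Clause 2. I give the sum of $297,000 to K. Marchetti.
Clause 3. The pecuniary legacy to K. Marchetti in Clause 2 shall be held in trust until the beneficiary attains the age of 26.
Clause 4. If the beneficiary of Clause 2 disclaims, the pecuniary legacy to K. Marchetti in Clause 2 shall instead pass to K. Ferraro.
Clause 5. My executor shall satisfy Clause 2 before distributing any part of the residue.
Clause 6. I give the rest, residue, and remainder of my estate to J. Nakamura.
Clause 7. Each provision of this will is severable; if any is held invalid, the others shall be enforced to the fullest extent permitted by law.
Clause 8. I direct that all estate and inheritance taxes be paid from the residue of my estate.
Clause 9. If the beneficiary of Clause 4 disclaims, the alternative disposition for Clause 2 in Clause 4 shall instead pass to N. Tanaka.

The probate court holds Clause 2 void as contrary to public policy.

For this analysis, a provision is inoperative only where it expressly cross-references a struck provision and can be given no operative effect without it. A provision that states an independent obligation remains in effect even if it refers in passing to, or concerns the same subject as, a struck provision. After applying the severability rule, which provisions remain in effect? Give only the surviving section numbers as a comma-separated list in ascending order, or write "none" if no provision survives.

1, 6, 7, 8

Clause 2 is struck. Clause 3 operates only by reference to Clause 2, so it falls with Clause 2. Clause 4 operates only by reference to Clause 2, so it falls with Clause 2. Clause 5 merely fixes the priority direction for Clause 2; with Clause 2 gone it has nothing to operate on and falls away. Clause 9 operates only by reference to Clause 4, so it falls with Clause 4. Under the severability clause in Clause 7, the remaining provisions continue in force. Clause 1, Clause 6, Clause 7, and Clause 8 remain in effect.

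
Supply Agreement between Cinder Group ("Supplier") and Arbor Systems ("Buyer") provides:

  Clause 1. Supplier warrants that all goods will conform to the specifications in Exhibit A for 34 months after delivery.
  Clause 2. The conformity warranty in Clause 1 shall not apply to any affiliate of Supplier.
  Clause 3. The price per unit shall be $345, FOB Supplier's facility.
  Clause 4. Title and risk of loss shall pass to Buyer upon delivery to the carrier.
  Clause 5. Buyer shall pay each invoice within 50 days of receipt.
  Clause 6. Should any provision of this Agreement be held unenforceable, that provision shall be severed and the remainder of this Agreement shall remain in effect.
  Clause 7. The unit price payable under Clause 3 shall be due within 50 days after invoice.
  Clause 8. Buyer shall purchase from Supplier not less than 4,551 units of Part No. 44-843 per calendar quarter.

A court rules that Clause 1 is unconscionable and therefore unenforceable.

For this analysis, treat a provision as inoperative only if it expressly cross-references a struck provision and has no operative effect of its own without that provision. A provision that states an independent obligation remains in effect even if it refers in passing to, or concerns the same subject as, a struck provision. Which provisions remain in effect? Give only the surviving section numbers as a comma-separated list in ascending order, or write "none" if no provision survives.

Clause 1 is struck. The whole of Clause 2 is the carve-out from the conformity warranty, defined by reference to Clause 1, so Clause 2 cannot stand once Clause 1 is removed. Under the severability clause in Clause 6, the remaining provisions continue in force. The provisions still in force are Clause 3, Clause 4, Clause 5, Clause 6, Clause 7, and Clause 8.

3, 4, 5, 6, 7, 8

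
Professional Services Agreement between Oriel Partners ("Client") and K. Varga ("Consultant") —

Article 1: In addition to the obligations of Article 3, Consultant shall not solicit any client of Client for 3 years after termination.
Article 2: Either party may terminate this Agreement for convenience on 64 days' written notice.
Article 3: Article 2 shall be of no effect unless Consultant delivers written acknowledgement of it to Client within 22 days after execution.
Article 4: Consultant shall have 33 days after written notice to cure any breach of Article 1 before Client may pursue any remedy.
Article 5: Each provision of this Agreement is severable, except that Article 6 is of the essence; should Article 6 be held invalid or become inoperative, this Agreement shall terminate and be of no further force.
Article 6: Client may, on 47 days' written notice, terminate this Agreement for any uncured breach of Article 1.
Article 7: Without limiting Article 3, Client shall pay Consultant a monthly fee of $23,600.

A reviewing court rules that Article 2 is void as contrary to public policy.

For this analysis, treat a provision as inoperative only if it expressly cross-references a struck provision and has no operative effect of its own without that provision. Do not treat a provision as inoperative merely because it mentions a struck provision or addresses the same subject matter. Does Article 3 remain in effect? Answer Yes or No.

No

Article 2 is struck. Article 3 merely fixes the acknowledgement condition for Article 2; with Article 2 gone it has nothing to operate on and falls away. Although Article 1 refers to Article 3, its operative terms do not depend on Article 3, so it remains in effect. Although Article 7 refers to Article 3, its operative terms do not depend on Article 3, so it remains in effect. Article 5 makes Article 6 an essential term, but Article 6 is unaffected, so the severability proviso in Article 5 preserves the remaining provisions. The provisions still in force are Article 1, Article 4, Article 5, Article 6, and Article 7. Article 3 is among the inoperative provisions, so the answer is no.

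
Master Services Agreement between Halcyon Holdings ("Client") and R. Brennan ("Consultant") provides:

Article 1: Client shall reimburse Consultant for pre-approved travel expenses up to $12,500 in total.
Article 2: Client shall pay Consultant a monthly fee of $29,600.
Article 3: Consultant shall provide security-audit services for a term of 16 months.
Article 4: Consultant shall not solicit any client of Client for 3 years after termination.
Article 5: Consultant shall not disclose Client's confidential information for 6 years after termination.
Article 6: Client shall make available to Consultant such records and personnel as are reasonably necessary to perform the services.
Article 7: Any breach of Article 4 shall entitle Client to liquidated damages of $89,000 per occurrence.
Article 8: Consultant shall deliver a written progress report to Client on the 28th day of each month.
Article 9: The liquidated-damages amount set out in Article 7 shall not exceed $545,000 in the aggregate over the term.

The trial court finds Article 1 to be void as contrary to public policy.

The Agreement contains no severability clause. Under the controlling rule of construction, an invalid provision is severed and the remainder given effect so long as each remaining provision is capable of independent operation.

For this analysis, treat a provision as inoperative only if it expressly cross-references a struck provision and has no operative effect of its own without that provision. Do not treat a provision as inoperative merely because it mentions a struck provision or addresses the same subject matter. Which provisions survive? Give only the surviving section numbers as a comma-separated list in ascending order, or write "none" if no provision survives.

2, 3, 4, 5, 6, 7, 8, 9

Article 1 is struck. Nothing else in the Agreement is defined by reference to Article 1. Under the stated default rule, only provisions that cannot operate independently fall away; the rest are enforced. The provisions still in force are Article 2, Article 3, Article 4, Article 5, Article 6, Article 7, Article 8, and Article 9.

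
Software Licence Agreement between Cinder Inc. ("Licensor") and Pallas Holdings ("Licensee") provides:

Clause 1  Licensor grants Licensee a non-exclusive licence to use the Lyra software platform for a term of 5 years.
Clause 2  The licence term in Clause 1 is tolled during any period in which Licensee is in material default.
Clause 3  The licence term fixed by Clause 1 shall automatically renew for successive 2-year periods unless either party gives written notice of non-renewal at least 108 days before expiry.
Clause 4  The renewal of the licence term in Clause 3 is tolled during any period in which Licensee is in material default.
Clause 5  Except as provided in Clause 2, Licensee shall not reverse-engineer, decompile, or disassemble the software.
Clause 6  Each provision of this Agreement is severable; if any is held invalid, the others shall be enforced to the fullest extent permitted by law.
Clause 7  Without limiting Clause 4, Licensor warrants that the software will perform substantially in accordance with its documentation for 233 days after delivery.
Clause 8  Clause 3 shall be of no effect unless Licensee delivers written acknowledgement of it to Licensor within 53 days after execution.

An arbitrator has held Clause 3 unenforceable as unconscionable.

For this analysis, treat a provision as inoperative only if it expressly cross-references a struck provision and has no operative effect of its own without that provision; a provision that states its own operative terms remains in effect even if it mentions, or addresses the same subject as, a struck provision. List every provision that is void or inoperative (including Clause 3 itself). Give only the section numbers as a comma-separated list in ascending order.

3, 4, 8

Clause 3 is struck. Clause 4 has no operative effect of its own apart from Clause 3 and is therefore inoperative. The only function of Clause 8 is the acknowledgement condition for Clause 3, so it cannot stand once Clause 3 is removed. Clause 7 mentions Clause 4 but its own obligation stands independently of Clause 4, so Clause 7 is not affected. Clause 6 is a severability clause and preserves every provision that can still be given independent effect. That leaves Clause 1, Clause 2, Clause 5, Clause 6, and Clause 7 in effect.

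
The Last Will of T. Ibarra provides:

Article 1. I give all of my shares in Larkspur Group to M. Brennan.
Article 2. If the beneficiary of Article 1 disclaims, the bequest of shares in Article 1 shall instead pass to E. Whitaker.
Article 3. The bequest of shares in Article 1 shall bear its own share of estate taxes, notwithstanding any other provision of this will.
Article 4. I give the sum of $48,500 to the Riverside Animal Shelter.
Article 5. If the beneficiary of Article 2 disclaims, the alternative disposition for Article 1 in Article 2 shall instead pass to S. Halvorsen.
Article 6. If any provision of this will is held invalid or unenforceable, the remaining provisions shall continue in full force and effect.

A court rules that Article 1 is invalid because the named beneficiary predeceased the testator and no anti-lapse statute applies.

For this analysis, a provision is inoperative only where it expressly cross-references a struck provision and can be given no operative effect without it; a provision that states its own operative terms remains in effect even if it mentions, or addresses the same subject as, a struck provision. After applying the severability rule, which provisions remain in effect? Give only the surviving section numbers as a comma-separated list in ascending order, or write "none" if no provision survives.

4, 6

Article 1 is struck. Article 2 operates only by reference to Article 1, so it falls with Article 1. Article 3 has no operative effect of its own apart from Article 1 and is therefore inoperative. Article 5 has no operative effect of its own apart from Article 2 and is therefore inoperative. Article 6 is a severability clause and preserves every provision that can still be given independent effect. The provisions still in force are Article 4 and Article 6.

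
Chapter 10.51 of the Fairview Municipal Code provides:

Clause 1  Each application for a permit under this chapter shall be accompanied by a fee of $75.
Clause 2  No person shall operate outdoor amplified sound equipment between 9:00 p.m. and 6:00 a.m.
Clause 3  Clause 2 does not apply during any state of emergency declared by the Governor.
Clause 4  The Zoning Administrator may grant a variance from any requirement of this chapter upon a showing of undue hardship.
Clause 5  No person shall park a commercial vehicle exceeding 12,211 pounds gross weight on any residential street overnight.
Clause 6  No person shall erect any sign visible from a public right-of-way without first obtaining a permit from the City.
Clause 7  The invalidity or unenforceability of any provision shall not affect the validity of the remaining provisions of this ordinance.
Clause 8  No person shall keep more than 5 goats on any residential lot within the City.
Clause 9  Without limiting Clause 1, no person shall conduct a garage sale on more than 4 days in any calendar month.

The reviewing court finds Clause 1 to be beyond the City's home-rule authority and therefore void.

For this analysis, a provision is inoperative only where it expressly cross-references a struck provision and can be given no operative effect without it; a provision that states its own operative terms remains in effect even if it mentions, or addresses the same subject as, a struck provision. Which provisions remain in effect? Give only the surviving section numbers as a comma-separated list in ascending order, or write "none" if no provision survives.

2, 3, 4, 5, 6, 7, 8, 9

Clause 1 is struck. Clause 9 mentions Clause 1 but its own obligation stands independently of Clause 1, so Clause 9 is not affected. Nothing else in the ordinance is defined by reference to Clause 1. Clause 7 is a severability clause and preserves every provision that can still be given independent effect. Clause 2, Clause 3, Clause 4, Clause 5, Clause 6, Clause 7, Clause 8, and Clause 9 remain in effect.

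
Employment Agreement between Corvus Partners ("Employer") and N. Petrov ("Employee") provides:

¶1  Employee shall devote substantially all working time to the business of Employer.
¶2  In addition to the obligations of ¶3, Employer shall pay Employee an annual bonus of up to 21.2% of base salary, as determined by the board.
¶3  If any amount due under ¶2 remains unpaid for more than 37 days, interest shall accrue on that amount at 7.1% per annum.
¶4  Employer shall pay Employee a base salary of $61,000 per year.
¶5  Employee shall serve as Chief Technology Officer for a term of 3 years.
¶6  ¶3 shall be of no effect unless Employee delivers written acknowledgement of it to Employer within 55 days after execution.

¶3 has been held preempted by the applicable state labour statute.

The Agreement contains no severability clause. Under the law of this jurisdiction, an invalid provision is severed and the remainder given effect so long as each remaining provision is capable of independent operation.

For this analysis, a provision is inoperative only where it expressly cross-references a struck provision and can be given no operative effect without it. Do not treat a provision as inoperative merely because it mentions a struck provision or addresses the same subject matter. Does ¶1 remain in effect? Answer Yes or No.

¶3 is struck. ¶6 merely fixes the acknowledgement condition for ¶3; with ¶3 gone it has nothing to operate on and falls away. ¶2 mentions ¶3 but its own obligation stands independently of ¶3, so ¶2 is not affected. With no severability clause, the stated default rule severs what cannot stand and enforces each remaining provision that can operate on its own. The provisions still in force are ¶1, ¶2, ¶4, and ¶5. ¶1 is among the surviving provisions, so the answer is yes.

Yes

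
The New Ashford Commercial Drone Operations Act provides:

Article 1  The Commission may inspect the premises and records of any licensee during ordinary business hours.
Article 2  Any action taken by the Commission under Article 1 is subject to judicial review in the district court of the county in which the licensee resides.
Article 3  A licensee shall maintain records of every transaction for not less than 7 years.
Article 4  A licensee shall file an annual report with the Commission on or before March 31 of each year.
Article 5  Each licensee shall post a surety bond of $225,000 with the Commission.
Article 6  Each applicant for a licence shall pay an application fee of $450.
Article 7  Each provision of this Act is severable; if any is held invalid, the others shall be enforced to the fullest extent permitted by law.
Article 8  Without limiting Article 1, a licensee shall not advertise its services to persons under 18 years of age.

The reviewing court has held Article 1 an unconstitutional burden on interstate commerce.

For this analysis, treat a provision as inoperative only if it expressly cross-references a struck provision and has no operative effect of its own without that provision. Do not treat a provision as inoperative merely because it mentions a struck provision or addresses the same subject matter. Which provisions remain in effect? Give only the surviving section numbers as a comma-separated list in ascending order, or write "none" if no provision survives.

3, 4, 5, 6, 7, 8

Article 1 is struck. Article 2 has no operative effect of its own apart from Article 1 and is therefore inoperative. Article 8 mentions Article 1 but its own obligation stands independently of Article 1, so Article 8 is not affected. Article 7 is a severability clause and preserves every provision that can still be given independent effect. Article 3, Article 4, Article 5, Article 6, Article 7, and Article 8 remain in effect.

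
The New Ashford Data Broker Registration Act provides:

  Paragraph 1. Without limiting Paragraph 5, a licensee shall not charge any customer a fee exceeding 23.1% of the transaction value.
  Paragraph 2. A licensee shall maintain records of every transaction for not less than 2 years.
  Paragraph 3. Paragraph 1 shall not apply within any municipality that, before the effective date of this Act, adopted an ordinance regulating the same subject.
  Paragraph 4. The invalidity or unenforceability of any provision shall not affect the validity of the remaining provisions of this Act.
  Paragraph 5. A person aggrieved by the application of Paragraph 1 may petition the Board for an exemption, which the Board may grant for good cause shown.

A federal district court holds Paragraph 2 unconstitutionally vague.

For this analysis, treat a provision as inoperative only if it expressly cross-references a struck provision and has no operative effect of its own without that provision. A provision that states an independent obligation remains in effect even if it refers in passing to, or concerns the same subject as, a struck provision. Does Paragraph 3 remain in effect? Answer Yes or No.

Paragraph 2 is struck. No other provision's operative terms depend on Paragraph 2. Under the severability clause in Paragraph 4, the remaining provisions continue in force. That leaves Paragraph 1, Paragraph 3, Paragraph 4, and Paragraph 5 in effect. Paragraph 3 is among the surviving provisions, so the answer is yes.

Yes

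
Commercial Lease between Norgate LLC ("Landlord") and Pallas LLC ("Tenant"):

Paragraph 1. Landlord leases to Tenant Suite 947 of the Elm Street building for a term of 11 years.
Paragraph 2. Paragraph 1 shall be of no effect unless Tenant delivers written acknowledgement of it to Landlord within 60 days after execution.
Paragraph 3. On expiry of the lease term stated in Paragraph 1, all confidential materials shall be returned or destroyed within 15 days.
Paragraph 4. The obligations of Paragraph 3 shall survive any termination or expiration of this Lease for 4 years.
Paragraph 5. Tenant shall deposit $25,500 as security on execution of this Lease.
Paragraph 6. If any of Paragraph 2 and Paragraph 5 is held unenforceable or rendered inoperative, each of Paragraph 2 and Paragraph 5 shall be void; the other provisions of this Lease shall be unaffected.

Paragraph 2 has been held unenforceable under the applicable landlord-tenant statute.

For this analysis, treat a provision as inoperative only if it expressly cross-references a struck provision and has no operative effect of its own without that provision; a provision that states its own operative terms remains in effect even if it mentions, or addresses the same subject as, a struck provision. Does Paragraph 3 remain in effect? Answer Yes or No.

Yes

Paragraph 2 is struck. No other provision's operative terms depend on Paragraph 2. Paragraph 6 declares Paragraph 2 and Paragraph 5 mutually dependent; since one of them has fallen, all of them are of no effect. That brings down Paragraph 5 as well. The remainder continues in force under Paragraph 6. The provisions still in force are Paragraph 1, Paragraph 3, Paragraph 4, and Paragraph 6. Paragraph 3 is among the surviving provisions, so the answer is yes.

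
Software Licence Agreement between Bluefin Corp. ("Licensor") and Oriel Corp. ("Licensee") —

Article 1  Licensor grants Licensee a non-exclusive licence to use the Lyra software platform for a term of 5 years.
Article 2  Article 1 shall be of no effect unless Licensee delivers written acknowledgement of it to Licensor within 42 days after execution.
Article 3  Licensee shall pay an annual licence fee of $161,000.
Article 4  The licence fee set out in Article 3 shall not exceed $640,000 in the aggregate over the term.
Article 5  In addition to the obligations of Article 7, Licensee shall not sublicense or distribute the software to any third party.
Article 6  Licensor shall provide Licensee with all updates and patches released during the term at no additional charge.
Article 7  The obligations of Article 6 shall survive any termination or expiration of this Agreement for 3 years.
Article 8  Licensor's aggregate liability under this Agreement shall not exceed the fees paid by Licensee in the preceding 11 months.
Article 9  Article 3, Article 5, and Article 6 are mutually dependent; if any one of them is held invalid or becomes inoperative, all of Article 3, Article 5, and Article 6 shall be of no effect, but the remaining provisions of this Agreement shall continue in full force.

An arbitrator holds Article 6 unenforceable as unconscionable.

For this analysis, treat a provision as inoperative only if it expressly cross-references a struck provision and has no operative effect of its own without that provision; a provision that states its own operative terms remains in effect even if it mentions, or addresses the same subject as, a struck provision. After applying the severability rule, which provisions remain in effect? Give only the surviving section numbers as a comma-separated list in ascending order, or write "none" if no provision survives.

1, 2, 8, 9

Article 6 is struck. Article 7 merely fixes the survival period for Article 6; with Article 6 gone it has nothing to operate on and falls away. Article 9 declares Article 3, Article 5, and Article 6 mutually dependent; since one of them has fallen, all of them are of no effect. That brings down Article 3 and Article 5 as well. Article 4 in turn depends solely on a provision now struck and likewise falls. The remainder continues in force under Article 9. The provisions still in force are Article 1, Article 2, Article 8, and Article 9.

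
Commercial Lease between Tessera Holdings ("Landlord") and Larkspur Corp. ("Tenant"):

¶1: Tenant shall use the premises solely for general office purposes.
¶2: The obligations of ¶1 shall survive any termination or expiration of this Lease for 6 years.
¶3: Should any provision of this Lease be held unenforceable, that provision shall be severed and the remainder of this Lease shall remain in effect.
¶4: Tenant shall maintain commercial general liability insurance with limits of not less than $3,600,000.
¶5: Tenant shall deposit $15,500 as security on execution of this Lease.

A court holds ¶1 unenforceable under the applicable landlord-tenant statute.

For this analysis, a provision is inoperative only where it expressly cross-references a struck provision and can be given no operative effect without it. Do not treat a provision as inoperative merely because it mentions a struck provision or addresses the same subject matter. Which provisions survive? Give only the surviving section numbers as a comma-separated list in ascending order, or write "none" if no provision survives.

¶1 is struck. The only function of ¶2 is the survival period for ¶1, so it cannot stand once ¶1 is removed. ¶3 is a severability clause and preserves every provision that can still be given independent effect. The provisions still in force are ¶3, ¶4, and ¶5.

3, 4, 5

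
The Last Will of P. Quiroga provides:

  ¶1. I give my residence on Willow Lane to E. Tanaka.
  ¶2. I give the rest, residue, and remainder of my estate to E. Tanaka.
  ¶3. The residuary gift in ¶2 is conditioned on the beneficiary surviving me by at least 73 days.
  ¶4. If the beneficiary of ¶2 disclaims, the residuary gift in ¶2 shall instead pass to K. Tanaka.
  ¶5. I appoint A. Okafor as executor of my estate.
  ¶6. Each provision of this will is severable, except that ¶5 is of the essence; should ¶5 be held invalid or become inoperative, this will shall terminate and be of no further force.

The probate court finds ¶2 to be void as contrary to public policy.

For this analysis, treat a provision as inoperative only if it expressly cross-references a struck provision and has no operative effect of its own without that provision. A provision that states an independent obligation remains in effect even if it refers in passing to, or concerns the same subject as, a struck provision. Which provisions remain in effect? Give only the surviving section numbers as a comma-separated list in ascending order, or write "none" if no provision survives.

1, 5, 6

¶2 is struck. ¶3 merely fixes the survivorship condition on ¶2; with ¶2 gone it has nothing to operate on and falls away. The only function of ¶4 is the alternative disposition for ¶2, so it cannot stand once ¶2 is removed. ¶6 makes ¶5 an essential term, but ¶5 is unaffected, so the severability proviso in ¶6 preserves the remaining provisions. That leaves ¶1, ¶5, and ¶6 in effect.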